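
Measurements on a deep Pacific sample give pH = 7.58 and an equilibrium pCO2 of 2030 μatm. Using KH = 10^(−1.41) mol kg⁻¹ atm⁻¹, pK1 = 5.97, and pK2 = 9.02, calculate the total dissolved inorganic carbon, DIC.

DIC = 3.41 mmol/kg

[CO2*] = KH · pCO2 = 10^(−1.41) × 2030×10^-6 = 7.898×10^-5 mol/kg
α₀ = 1/(1 + K1/[H⁺] + K1K2/[H⁺]²) = 1/(1 + 10^+1.61 + 10^+0.17) = 0.02314
DIC = [CO2*]/α₀ = 7.898×10^-5 / 0.02314 = 3.41 mmol/kg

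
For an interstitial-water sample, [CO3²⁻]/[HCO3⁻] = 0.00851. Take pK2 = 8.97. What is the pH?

pH = 6.90

From K2 = [H⁺][CO3²⁻]/[HCO3⁻]:  pH = pK2 + log₁₀([CO3²⁻]/[HCO3⁻])
log₁₀(0.00851) = -2.070
pH = 8.97 + (-2.070) = 6.90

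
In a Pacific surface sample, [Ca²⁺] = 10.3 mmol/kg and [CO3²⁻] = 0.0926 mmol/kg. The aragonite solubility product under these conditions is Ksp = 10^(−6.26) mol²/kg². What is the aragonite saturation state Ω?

Ω = 1.74

Ksp = 10^(−6.26) = 5.495×10^-7
Ω = [Ca²⁺][CO3²⁻]/Ksp = (10.3×10^-3)(0.0926×10^-3) / 5.495×10^-7 = 1.74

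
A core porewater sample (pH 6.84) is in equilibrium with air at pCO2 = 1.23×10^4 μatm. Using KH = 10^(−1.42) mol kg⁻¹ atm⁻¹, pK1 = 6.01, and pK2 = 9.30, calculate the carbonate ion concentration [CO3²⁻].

[CO3²⁻] = 11.0 μmol/kg

[CO2*] = KH · pCO2 = 10^(−1.42) × 1.23×10^4×10^-6 = 4.676×10^-4 mol/kg
α₀ = 1/(1 + K1/[H⁺] + K1K2/[H⁺]²) = 1/(1 + 10^+0.83 + 10^-1.63) = 0.1285
DIC = [CO2*]/α₀ = 4.676×10^-4 / 0.1285 = 3.640 mmol/kg
[CO3²⁻] = α₂·DIC; α₂ = 0.003011, so [CO3²⁻] = 0.003011 × 3.640 = 0.0110 mmol/kg = 11.0 μmol/kg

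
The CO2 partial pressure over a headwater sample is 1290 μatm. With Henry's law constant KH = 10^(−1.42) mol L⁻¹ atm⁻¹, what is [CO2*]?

KH = 10^(−1.42) = 3.802×10^-2 mol L⁻¹ atm⁻¹
[CO2*] = KH · pCO2 = 3.802×10^-2 × 1290×10^-6 atm = 4.90×10^-5 mol/L

[CO2*] = 49.0 μmol/L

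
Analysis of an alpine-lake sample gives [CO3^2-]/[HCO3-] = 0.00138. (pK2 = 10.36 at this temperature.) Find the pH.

pH = 7.50

From K2 = [H⁺][CO3^2-]/[HCO3-]:  pH = pK2 + log₁₀([CO3^2-]/[HCO3-])
log₁₀(0.00138) = -2.860
pH = 10.36 + (-2.860) = 7.50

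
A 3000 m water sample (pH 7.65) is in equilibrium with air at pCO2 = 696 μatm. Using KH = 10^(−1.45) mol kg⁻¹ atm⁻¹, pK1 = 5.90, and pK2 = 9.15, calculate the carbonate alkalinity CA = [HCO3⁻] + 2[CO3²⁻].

[CO2*] = KH · pCO2 = 10^(−1.45) × 696×10^-6 = 2.470×10^-5 mol/kg
α₀ = 1/(1 + K1/[H⁺] + K1K2/[H⁺]²) = 1/(1 + 10^+1.75 + 10^+0.25) = 0.01695
DIC = [CO2*]/α₀ = 2.470×10^-5 / 0.01695 = 1.457 mmol/kg
CA = (α₁ + 2α₂)·DIC = (0.9529 + 2×0.03013) × 1.457 = 1.48 mmol/kg

CA = 1.48 mmol/kg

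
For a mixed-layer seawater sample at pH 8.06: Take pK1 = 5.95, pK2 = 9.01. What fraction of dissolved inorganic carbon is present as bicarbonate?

α₁ = 1 / (1 + [H⁺]/K1 + K2/[H⁺]) = 1 / (1 + 10^-2.11 + 10^-0.95)
   = 1 / (1 + 0.0077625 + 0.11220) = 1/1.1200 = 0.8929

α₁ = 0.893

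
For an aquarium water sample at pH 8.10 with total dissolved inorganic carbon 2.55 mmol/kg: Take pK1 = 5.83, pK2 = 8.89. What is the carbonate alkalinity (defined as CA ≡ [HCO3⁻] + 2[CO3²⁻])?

CA = 2.89 mmol/kg

CA = [HCO3⁻] + 2[CO3²⁻] = (α₁ + 2α₂)·DIC
At pH 8.10: [H⁺]/K1 = 10^-2.27 = 0.0053703, K2/[H⁺] = 10^-0.79 = 0.16218
α₁ = 1/(1 + 0.0053703 + 0.16218) = 1/1.1676 = 0.8565; α₂ = α₁·K2/[H⁺] = 0.1389
α₁ + 2α₂ = 1.1343
CA = 1.1343 × 2.55 = 2.89 mmol/kg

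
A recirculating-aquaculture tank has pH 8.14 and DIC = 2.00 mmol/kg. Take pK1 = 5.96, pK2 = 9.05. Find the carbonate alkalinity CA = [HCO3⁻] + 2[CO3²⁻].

CA = [HCO3⁻] + 2[CO3²⁻] = (α₁ + 2α₂)·DIC
At pH 8.14: [H⁺]/K1 = 10^-2.18 = 0.0066069, K2/[H⁺] = 10^-0.91 = 0.12303
α₁ = 1/(1 + 0.0066069 + 0.12303) = 1/1.1296 = 0.8852; α₂ = α₁·K2/[H⁺] = 0.1089
α₁ + 2α₂ = 1.1031
CA = 1.1031 × 2.00 = 2.21 mmol/kg

CA = 2.21 mmol/kg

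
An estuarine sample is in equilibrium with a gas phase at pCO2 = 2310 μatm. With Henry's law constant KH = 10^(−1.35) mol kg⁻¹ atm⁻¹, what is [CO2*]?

[CO2*] = 103 μmol/kg

KH = 10^(−1.35) = 4.467×10^-2 mol kg⁻¹ atm⁻¹
[CO2*] = KH · pCO2 = 4.467×10^-2 × 2310×10^-6 atm = 1.03×10^-4 mol/kg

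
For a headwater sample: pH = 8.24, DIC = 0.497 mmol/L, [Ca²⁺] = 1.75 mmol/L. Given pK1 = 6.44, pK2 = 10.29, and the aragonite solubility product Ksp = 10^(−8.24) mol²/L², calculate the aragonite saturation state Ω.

Ω = 1.31

α₂ = 1 / (1 + [H⁺]/K2 + [H⁺]²/(K1K2)) = 1 / (1 + 10^+2.05 + 10^+0.25)
   = 1 / (1 + 112.20 + 1.7783) = 1/114.98 = 0.008697
[CO3²⁻] = α₂ × DIC = 0.008697 × 0.497 = 0.004322 mmol/L = 4.322 μmol/L
Ksp = 10^(−8.24) = 5.754×10^-9
Ω = [Ca²⁺][CO3²⁻]/Ksp = (1.75×10^-3)(4.322×10^-6) / 5.754×10^-9 = 1.31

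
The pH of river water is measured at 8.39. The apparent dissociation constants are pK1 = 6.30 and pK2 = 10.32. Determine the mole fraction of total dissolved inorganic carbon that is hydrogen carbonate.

α₁ = 0.981

α₁ = 1 / (1 + [H⁺]/K1 + K2/[H⁺]) = 1 / (1 + 10^-2.09 + 10^-1.93)
   = 1 / (1 + 0.0081283 + 0.011749) = 1/1.0199 = 0.9805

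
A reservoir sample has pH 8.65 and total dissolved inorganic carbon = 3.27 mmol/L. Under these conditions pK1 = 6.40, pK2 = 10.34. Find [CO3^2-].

[CO3²⁻] = 0.0651 mmol/L

α₂ = 1 / (1 + [H⁺]/K2 + [H⁺]²/(K1K2)) = 1 / (1 + 10^+1.69 + 10^-0.56)
   = 1 / (1 + 48.978 + 0.27542) = 1/50.253 = 0.01990
[CO3²⁻] = α₂ × DIC = 0.01990 × 3.27 = 0.0651 mmol/L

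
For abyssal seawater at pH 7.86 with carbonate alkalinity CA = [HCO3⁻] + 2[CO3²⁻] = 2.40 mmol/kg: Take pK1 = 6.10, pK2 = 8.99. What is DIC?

CA = [HCO3⁻] + 2[CO3²⁻] = (α₁ + 2α₂)·DIC
At pH 7.86: [H⁺]/K1 = 10^-1.76 = 0.017378, K2/[H⁺] = 10^-1.13 = 0.074131
α₁ = 1/(1 + 0.017378 + 0.074131) = 1/1.0915 = 0.9162; α₂ = α₁·K2/[H⁺] = 0.06792
α₁ + 2α₂ = 1.0520
DIC = CA / (α₁ + 2α₂) = 2.40 / 1.0520 = 2.28 mmol/kg

DIC = 2.28 mmol/kg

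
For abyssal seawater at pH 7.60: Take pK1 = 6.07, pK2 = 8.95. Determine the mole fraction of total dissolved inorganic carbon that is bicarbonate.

α₁ = 0.931

α₁ = 1 / (1 + [H⁺]/K1 + K2/[H⁺]) = 1 / (1 + 10^-1.53 + 10^-1.35)
   = 1 / (1 + 0.029512 + 0.044668) = 1/1.0742 = 0.9309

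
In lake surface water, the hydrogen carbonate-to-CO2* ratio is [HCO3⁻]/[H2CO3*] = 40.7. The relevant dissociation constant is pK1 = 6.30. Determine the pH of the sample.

From K1 = [H⁺][HCO3⁻]/[H2CO3*]:  pH = pK1 + log₁₀([HCO3⁻]/[H2CO3*])
log₁₀(40.7) = +1.610
pH = 6.30 + (+1.610) = 7.91

pH = 7.91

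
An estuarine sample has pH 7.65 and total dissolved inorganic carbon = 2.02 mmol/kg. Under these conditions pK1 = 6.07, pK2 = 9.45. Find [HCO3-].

α₁ = 1 / (1 + [H⁺]/K1 + K2/[H⁺]) = 1 / (1 + 10^-1.58 + 10^-1.80)
   = 1 / (1 + 0.026303 + 0.015849) = 1/1.0422 = 0.9596
[HCO3⁻] = α₁ × DIC = 0.9596 × 2.02 = 1.94 mmol/kg

[HCO3⁻] = 1.94 mmol/kg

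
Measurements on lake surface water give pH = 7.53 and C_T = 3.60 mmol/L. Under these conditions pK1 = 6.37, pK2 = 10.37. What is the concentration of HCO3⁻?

α₁ = 1 / (1 + [H⁺]/K1 + K2/[H⁺]) = 1 / (1 + 10^-1.16 + 10^-2.84)
   = 1 / (1 + 0.069183 + 0.0014454) = 1/1.0706 = 0.9340
[HCO3⁻] = α₁ × DIC = 0.9340 × 3.60 = 3.36 mmol/L

[HCO3⁻] = 3.36 mmol/L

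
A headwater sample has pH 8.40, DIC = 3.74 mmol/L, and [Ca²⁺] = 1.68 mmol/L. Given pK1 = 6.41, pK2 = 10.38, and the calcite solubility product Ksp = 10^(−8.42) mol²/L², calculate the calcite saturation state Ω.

α₂ = 1 / (1 + [H⁺]/K2 + [H⁺]²/(K1K2)) = 1 / (1 + 10^+1.98 + 10^-0.01)
   = 1 / (1 + 95.499 + 0.97724) = 1/97.476 = 0.01026
[CO3²⁻] = α₂ × DIC = 0.01026 × 3.74 = 0.03837 mmol/L
Ksp = 10^(−8.42) = 3.802×10^-9
Ω = [Ca²⁺][CO3²⁻]/Ksp = (1.68×10^-3)(3.837×10^-5) / 3.802×10^-9 = 17.0

Ω = 17.0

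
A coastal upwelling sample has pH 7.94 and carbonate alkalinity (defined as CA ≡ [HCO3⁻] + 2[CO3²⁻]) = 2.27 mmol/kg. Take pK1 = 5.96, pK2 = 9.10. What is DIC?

CA = [HCO3⁻] + 2[CO3²⁻] = (α₁ + 2α₂)·DIC
At pH 7.94: [H⁺]/K1 = 10^-1.98 = 0.010471, K2/[H⁺] = 10^-1.16 = 0.069183
α₁ = 1/(1 + 0.010471 + 0.069183) = 1/1.0797 = 0.9262; α₂ = α₁·K2/[H⁺] = 0.06408
α₁ + 2α₂ = 1.0544
DIC = CA / (α₁ + 2α₂) = 2.27 / 1.0544 = 2.15 mmol/kg

DIC = 2.15 mmol/kg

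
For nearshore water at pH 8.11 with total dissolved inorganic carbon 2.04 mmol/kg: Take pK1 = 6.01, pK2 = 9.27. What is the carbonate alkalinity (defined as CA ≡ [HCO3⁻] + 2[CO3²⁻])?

CA = 2.16 mmol/kg

CA = [HCO3⁻] + 2[CO3²⁻] = (α₁ + 2α₂)·DIC
At pH 8.11: [H⁺]/K1 = 10^-2.10 = 0.0079433, K2/[H⁺] = 10^-1.16 = 0.069183
α₁ = 1/(1 + 0.0079433 + 0.069183) = 1/1.0771 = 0.9284; α₂ = α₁·K2/[H⁺] = 0.06423
α₁ + 2α₂ = 1.0569
CA = 1.0569 × 2.04 = 2.16 mmol/kg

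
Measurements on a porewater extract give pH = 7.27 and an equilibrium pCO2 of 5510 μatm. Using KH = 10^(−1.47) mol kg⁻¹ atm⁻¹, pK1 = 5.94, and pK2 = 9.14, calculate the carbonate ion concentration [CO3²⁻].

[CO3²⁻] = 0.0538 mmol/kg

[CO2*] = KH · pCO2 = 10^(−1.47) × 5510×10^-6 = 1.867×10^-4 mol/kg
α₀ = 1/(1 + K1/[H⁺] + K1K2/[H⁺]²) = 1/(1 + 10^+1.33 + 10^-0.54) = 0.04412
DIC = [CO2*]/α₀ = 1.867×10^-4 / 0.04412 = 4.232 mmol/kg
[CO3²⁻] = α₂·DIC; α₂ = 0.01272, so [CO3²⁻] = 0.01272 × 4.232 = 0.0538 mmol/kg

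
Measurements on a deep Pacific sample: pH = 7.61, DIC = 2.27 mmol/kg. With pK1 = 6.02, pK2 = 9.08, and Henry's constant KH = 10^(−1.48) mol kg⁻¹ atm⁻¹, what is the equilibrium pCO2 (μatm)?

α₀ = 1 / (1 + K1/[H⁺] + K1K2/[H⁺]²) = 1 / (1 + 10^+1.59 + 10^+0.12)
   = 1 / (1 + 38.905 + 1.3183) = 1/41.223 = 0.02426
[CO2*] = α₀ × DIC = 0.02426 × 2.27 = 0.05507 mmol/kg
pCO2 = [CO2*]/KH = 5.507×10^-5 / 3.311×10^-2 = 1660 μatm

pCO2 = 1660 μatm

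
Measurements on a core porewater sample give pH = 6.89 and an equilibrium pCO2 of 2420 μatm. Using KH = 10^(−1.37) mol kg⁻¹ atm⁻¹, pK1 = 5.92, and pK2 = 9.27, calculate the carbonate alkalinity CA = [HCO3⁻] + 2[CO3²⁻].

CA = 0.971 mmol/kg

[CO2*] = KH · pCO2 = 10^(−1.37) × 2420×10^-6 = 1.032×10^-4 mol/kg
α₀ = 1/(1 + K1/[H⁺] + K1K2/[H⁺]²) = 1/(1 + 10^+0.97 + 10^-1.41) = 0.09642
DIC = [CO2*]/α₀ = 1.032×10^-4 / 0.09642 = 1.071 mmol/kg
CA = (α₁ + 2α₂)·DIC = (0.8998 + 2×0.003751) × 1.071 = 0.971 mmol/kg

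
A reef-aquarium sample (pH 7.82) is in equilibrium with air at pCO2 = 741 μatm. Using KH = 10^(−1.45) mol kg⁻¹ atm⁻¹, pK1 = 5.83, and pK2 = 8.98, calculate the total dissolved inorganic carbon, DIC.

DIC = 2.77 mmol/kg

[CO2*] = KH · pCO2 = 10^(−1.45) × 741×10^-6 = 2.629×10^-5 mol/kg
α₀ = 1/(1 + K1/[H⁺] + K1K2/[H⁺]²) = 1/(1 + 10^+1.99 + 10^+0.83) = 0.009480
DIC = [CO2*]/α₀ = 2.629×10^-5 / 0.009480 = 2.77 mmol/kg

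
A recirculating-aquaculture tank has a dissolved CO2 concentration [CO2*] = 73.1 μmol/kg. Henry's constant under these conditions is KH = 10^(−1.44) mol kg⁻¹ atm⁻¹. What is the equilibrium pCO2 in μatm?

pCO2 = 2010 μatm

KH = 10^(−1.44) = 3.631×10^-2 mol kg⁻¹ atm⁻¹
pCO2 = [CO2*]/KH = 73.1×10^-6 / 3.631×10^-2 = 2.01×10^-3 atm = 2010 μatm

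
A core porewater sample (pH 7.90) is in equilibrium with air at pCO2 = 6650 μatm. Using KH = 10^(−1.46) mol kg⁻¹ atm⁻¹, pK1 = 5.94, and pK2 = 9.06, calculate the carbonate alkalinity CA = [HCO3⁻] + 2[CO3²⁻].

CA = 23.9 mmol/kg

[CO2*] = KH · pCO2 = 10^(−1.46) × 6650×10^-6 = 2.306×10^-4 mol/kg
α₀ = 1/(1 + K1/[H⁺] + K1K2/[H⁺]²) = 1/(1 + 10^+1.96 + 10^+0.80) = 0.01015
DIC = [CO2*]/α₀ = 2.306×10^-4 / 0.01015 = 22.71 mmol/kg
CA = (α₁ + 2α₂)·DIC = (0.9258 + 2×0.06405) × 22.71 = 23.9 mmol/kg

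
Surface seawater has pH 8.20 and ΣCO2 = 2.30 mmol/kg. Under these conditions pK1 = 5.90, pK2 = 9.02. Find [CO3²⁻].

α₂ = 1 / (1 + [H⁺]/K2 + [H⁺]²/(K1K2)) = 1 / (1 + 10^+0.82 + 10^-1.48)
   = 1 / (1 + 6.6069 + 0.033113) = 1/7.6400 = 0.1309
[CO3²⁻] = α₂ × DIC = 0.1309 × 2.30 = 0.301 mmol/kg

[CO3²⁻] = 0.301 mmol/kg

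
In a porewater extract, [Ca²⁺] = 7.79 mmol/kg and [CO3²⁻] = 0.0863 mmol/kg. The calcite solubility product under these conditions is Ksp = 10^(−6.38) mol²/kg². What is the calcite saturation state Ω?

Ω = 1.61

Ksp = 10^(−6.38) = 4.169×10^-7
Ω = [Ca²⁺][CO3²⁻]/Ksp = (7.79×10^-3)(0.0863×10^-3) / 4.169×10^-7 = 1.61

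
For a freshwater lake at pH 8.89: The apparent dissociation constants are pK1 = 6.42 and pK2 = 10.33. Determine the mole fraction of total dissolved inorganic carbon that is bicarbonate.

α₁ = 1 / (1 + [H⁺]/K1 + K2/[H⁺]) = 1 / (1 + 10^-2.47 + 10^-1.44)
   = 1 / (1 + 0.0033884 + 0.036308) = 1/1.0397 = 0.9618

α₁ = 0.962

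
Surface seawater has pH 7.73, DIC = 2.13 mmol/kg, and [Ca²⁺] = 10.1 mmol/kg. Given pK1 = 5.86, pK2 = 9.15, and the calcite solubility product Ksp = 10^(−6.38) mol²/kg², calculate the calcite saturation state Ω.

Ω = 1.87

α₂ = 1 / (1 + [H⁺]/K2 + [H⁺]²/(K1K2)) = 1 / (1 + 10^+1.42 + 10^-0.45)
   = 1 / (1 + 26.303 + 0.35481) = 1/27.657 = 0.03616
[CO3²⁻] = α₂ × DIC = 0.03616 × 2.13 = 0.07701 mmol/kg
Ksp = 10^(−6.38) = 4.169×10^-7
Ω = [Ca²⁺][CO3²⁻]/Ksp = (10.1×10^-3)(7.701×10^-5) / 4.169×10^-7 = 1.87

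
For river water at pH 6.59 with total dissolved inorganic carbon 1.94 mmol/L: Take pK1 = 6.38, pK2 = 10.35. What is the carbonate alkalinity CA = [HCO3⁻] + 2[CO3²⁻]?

CA = 1.20 mmol/L

CA = [HCO3⁻] + 2[CO3²⁻] = (α₁ + 2α₂)·DIC
At pH 6.59: [H⁺]/K1 = 10^-0.21 = 0.61660, K2/[H⁺] = 10^-3.76 = 0.00017378
α₁ = 1/(1 + 0.61660 + 0.00017378) = 1/1.6168 = 0.6185; α₂ = α₁·K2/[H⁺] = 0.0001075
α₁ + 2α₂ = 0.6187
CA = 0.6187 × 1.94 = 1.20 mmol/L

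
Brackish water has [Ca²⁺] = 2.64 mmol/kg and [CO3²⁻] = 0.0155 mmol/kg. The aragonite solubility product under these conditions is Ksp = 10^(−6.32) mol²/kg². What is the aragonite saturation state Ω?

Ksp = 10^(−6.32) = 4.786×10^-7
Ω = [Ca²⁺][CO3²⁻]/Ksp = (2.64×10^-3)(0.0155×10^-3) / 4.786×10^-7 = 0.0855

Ω = 0.0855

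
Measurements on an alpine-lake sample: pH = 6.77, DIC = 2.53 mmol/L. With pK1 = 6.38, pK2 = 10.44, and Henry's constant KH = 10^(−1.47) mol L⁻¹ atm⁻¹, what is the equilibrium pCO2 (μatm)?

pCO2 = 2.16×10^4 μatm

α₀ = 1 / (1 + K1/[H⁺] + K1K2/[H⁺]²) = 1 / (1 + 10^+0.39 + 10^-3.28)
   = 1 / (1 + 2.4547 + 0.00052481) = 1/3.4552 = 0.2894
[CO2*] = α₀ × DIC = 0.2894 × 2.53 = 0.7322 mmol/L
pCO2 = [CO2*]/KH = 7.322×10^-4 / 3.388×10^-2 = 2.16×10^4 μatm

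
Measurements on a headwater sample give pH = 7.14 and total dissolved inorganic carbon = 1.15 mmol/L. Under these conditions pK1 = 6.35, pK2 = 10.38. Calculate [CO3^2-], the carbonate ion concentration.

α₂ = 1 / (1 + [H⁺]/K2 + [H⁺]²/(K1K2)) = 1 / (1 + 10^+3.24 + 10^+2.45)
   = 1 / (1 + 1737.8 + 281.84) = 1/2020.6 = 0.0004949
[CO3²⁻] = α₂ × DIC = 0.0004949 × 1.15 = 0.000569 mmol/L = 0.569 μmol/L

[CO3²⁻] = 0.569 μmol/L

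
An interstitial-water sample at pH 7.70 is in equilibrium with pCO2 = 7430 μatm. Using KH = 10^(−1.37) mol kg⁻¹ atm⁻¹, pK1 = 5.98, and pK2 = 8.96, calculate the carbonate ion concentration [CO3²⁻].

[CO3²⁻] = 0.914 mmol/kg

[CO2*] = KH · pCO2 = 10^(−1.37) × 7430×10^-6 = 3.169×10^-4 mol/kg
α₀ = 1/(1 + K1/[H⁺] + K1K2/[H⁺]²) = 1/(1 + 10^+1.72 + 10^+0.46) = 0.01774
DIC = [CO2*]/α₀ = 3.169×10^-4 / 0.01774 = 17.86 mmol/kg
[CO3²⁻] = α₂·DIC; α₂ = 0.05117, so [CO3²⁻] = 0.05117 × 17.86 = 0.914 mmol/kg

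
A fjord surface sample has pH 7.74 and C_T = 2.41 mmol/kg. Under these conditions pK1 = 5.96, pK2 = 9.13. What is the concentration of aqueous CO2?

α₀ = 1 / (1 + K1/[H⁺] + K1K2/[H⁺]²) = 1 / (1 + 10^+1.78 + 10^+0.39)
   = 1 / (1 + 60.256 + 2.4547) = 1/63.711 = 0.01570
[CO2*] = α₀ × DIC = 0.01570 × 2.41 = 0.0378 mmol/kg

[CO2*] = 0.0378 mmol/kg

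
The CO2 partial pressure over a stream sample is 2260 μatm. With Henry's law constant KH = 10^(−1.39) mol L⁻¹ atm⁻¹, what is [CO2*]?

[CO2*] = 92.1 μmol/L

KH = 10^(−1.39) = 4.074×10^-2 mol L⁻¹ atm⁻¹
[CO2*] = KH · pCO2 = 4.074×10^-2 × 2260×10^-6 atm = 9.21×10^-5 mol/L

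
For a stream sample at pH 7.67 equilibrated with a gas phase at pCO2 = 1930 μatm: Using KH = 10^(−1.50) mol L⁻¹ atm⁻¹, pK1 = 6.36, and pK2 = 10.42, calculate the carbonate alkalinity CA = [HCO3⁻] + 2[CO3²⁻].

[CO2*] = KH · pCO2 = 10^(−1.50) × 1930×10^-6 = 6.103×10^-5 mol/L
α₀ = 1/(1 + K1/[H⁺] + K1K2/[H⁺]²) = 1/(1 + 10^+1.31 + 10^-1.44) = 0.04661
DIC = [CO2*]/α₀ = 6.103×10^-5 / 0.04661 = 1.309 mmol/L
CA = (α₁ + 2α₂)·DIC = (0.9517 + 2×0.001692) × 1.309 = 1.25 mmol/L

CA = 1.25 mmol/L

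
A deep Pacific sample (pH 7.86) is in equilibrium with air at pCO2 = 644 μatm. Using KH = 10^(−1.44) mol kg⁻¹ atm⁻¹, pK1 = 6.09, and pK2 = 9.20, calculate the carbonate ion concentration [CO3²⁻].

[CO3²⁻] = 0.0629 mmol/kg

[CO2*] = KH · pCO2 = 10^(−1.44) × 644×10^-6 = 2.338×10^-5 mol/kg
α₀ = 1/(1 + K1/[H⁺] + K1K2/[H⁺]²) = 1/(1 + 10^+1.77 + 10^+0.43) = 0.01598
DIC = [CO2*]/α₀ = 2.338×10^-5 / 0.01598 = 1.463 mmol/kg
[CO3²⁻] = α₂·DIC; α₂ = 0.04301, so [CO3²⁻] = 0.04301 × 1.463 = 0.0629 mmol/kg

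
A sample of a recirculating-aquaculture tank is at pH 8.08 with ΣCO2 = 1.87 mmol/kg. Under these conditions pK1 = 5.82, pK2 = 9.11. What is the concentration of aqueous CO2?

α₀ = 1 / (1 + K1/[H⁺] + K1K2/[H⁺]²) = 1 / (1 + 10^+2.26 + 10^+1.23)
   = 1 / (1 + 181.97 + 16.982) = 1/199.95 = 0.005001
[CO2*] = α₀ × DIC = 0.005001 × 1.87 = 0.00935 mmol/kg = 9.35 μmol/kg

[CO2*] = 9.35 μmol/kg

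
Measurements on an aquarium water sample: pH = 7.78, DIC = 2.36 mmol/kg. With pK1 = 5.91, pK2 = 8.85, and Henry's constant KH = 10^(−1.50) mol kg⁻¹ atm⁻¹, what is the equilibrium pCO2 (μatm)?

pCO2 = 916 μatm

α₀ = 1 / (1 + K1/[H⁺] + K1K2/[H⁺]²) = 1 / (1 + 10^+1.87 + 10^+0.80)
   = 1 / (1 + 74.131 + 6.3096) = 1/81.441 = 0.01228
[CO2*] = α₀ × DIC = 0.01228 × 2.36 = 0.02898 mmol/kg
pCO2 = [CO2*]/KH = 2.898×10^-5 / 3.162×10^-2 = 916 μatm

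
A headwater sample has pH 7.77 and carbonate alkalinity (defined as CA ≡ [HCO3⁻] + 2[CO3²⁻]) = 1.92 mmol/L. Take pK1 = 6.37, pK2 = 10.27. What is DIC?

DIC = 1.99 mmol/L

CA = [HCO3⁻] + 2[CO3²⁻] = (α₁ + 2α₂)·DIC
At pH 7.77: [H⁺]/K1 = 10^-1.40 = 0.039811, K2/[H⁺] = 10^-2.50 = 0.0031623
α₁ = 1/(1 + 0.039811 + 0.0031623) = 1/1.0430 = 0.9588; α₂ = α₁·K2/[H⁺] = 0.003032
α₁ + 2α₂ = 0.9649
DIC = CA / (α₁ + 2α₂) = 1.92 / 0.9649 = 1.99 mmol/L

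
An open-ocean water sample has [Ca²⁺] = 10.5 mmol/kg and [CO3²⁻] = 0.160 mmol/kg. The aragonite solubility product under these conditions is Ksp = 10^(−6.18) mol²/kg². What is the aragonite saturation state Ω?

Ksp = 10^(−6.18) = 6.607×10^-7
Ω = [Ca²⁺][CO3²⁻]/Ksp = (10.5×10^-3)(0.160×10^-3) / 6.607×10^-7 = 2.54

Ω = 2.54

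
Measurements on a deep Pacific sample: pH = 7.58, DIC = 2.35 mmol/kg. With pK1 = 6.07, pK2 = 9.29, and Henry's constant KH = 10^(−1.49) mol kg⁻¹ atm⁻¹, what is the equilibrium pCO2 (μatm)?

α₀ = 1 / (1 + K1/[H⁺] + K1K2/[H⁺]²) = 1 / (1 + 10^+1.51 + 10^-0.20)
   = 1 / (1 + 32.359 + 0.63096) = 1/33.990 = 0.02942
[CO2*] = α₀ × DIC = 0.02942 × 2.35 = 0.06914 mmol/kg
pCO2 = [CO2*]/KH = 6.914×10^-5 / 3.236×10^-2 = 2140 μatm

pCO2 = 2140 μatm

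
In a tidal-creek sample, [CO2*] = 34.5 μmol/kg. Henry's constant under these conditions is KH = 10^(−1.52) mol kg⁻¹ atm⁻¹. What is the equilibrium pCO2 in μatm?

KH = 10^(−1.52) = 3.020×10^-2 mol kg⁻¹ atm⁻¹
pCO2 = [CO2*]/KH = 34.5×10^-6 / 3.020×10^-2 = 1.14×10^-3 atm = 1140 μatm

pCO2 = 1140 μatm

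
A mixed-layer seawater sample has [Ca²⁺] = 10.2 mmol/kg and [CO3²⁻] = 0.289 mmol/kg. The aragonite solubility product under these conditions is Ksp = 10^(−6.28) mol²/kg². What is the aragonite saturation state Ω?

Ksp = 10^(−6.28) = 5.248×10^-7
Ω = [Ca²⁺][CO3²⁻]/Ksp = (10.2×10^-3)(0.289×10^-3) / 5.248×10^-7 = 5.62

Ω = 5.62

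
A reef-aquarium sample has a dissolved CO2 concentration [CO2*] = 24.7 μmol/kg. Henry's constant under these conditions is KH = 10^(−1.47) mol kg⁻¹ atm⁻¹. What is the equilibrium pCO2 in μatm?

KH = 10^(−1.47) = 3.388×10^-2 mol kg⁻¹ atm⁻¹
pCO2 = [CO2*]/KH = 24.7×10^-6 / 3.388×10^-2 = 7.29×10^-4 atm = 729 μatm

pCO2 = 729 μatm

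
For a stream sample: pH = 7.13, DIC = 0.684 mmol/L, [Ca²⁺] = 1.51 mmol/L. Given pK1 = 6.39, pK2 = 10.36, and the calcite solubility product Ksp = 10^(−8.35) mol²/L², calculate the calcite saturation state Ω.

Ω = 0.115

α₂ = 1 / (1 + [H⁺]/K2 + [H⁺]²/(K1K2)) = 1 / (1 + 10^+3.23 + 10^+2.49)
   = 1 / (1 + 1698.2 + 309.03) = 1/2008.3 = 0.0004979
[CO3²⁻] = α₂ × DIC = 0.0004979 × 0.684 = 0.0003406 mmol/L = 0.3406 μmol/L
Ksp = 10^(−8.35) = 4.467×10^-9
Ω = [Ca²⁺][CO3²⁻]/Ksp = (1.51×10^-3)(3.406×10^-7) / 4.467×10^-9 = 0.115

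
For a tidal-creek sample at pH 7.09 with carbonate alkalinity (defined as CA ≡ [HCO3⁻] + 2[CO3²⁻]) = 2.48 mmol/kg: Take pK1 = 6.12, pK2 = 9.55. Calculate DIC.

DIC = 2.74 mmol/kg

CA = [HCO3⁻] + 2[CO3²⁻] = (α₁ + 2α₂)·DIC
At pH 7.09: [H⁺]/K1 = 10^-0.97 = 0.10715, K2/[H⁺] = 10^-2.46 = 0.0034674
α₁ = 1/(1 + 0.10715 + 0.0034674) = 1/1.1106 = 0.9004; α₂ = α₁·K2/[H⁺] = 0.003122
α₁ + 2α₂ = 0.9066
DIC = CA / (α₁ + 2α₂) = 2.48 / 0.9066 = 2.74 mmol/kg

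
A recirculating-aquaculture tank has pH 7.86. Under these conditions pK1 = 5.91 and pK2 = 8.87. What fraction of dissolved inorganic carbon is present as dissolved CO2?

α₀ = 1 / (1 + K1/[H⁺] + K1K2/[H⁺]²) = 1 / (1 + 10^+1.95 + 10^+0.94)
   = 1 / (1 + 89.125 + 8.7096) = 1/98.835 = 0.01012

α₀ = 0.0101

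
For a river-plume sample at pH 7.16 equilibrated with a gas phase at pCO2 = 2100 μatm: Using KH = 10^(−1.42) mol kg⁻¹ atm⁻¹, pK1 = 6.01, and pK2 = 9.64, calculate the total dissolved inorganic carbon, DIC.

[CO2*] = KH · pCO2 = 10^(−1.42) × 2100×10^-6 = 7.984×10^-5 mol/kg
α₀ = 1/(1 + K1/[H⁺] + K1K2/[H⁺]²) = 1/(1 + 10^+1.15 + 10^-1.33) = 0.06591
DIC = [CO2*]/α₀ = 7.984×10^-5 / 0.06591 = 1.21 mmol/kg

DIC = 1.21 mmol/kg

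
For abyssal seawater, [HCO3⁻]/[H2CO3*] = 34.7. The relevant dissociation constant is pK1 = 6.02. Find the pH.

From K1 = [H⁺][HCO3⁻]/[H2CO3*]:  pH = pK1 + log₁₀([HCO3⁻]/[H2CO3*])
log₁₀(34.7) = +1.540
pH = 6.02 + (+1.540) = 7.56

pH = 7.56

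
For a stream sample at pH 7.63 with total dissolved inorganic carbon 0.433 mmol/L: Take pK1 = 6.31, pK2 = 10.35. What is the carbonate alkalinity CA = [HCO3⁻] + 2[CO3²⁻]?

CA = [HCO3⁻] + 2[CO3²⁻] = (α₁ + 2α₂)·DIC
At pH 7.63: [H⁺]/K1 = 10^-1.32 = 0.047863, K2/[H⁺] = 10^-2.72 = 0.0019055
α₁ = 1/(1 + 0.047863 + 0.0019055) = 1/1.0498 = 0.9526; α₂ = α₁·K2/[H⁺] = 0.001815
α₁ + 2α₂ = 0.9562
CA = 0.9562 × 0.433 = 0.414 mmol/L

CA = 0.414 mmol/L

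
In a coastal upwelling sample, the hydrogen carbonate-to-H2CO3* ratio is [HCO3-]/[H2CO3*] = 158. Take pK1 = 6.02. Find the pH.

pH = 8.22

From K1 = [H⁺][HCO3-]/[H2CO3*]:  pH = pK1 + log₁₀([HCO3-]/[H2CO3*])
log₁₀(158) = +2.199
pH = 6.02 + (+2.199) = 8.22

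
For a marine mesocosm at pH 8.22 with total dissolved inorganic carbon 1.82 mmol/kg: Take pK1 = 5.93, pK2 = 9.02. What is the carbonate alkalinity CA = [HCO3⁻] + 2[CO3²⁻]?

CA = [HCO3⁻] + 2[CO3²⁻] = (α₁ + 2α₂)·DIC
At pH 8.22: [H⁺]/K1 = 10^-2.29 = 0.0051286, K2/[H⁺] = 10^-0.80 = 0.15849
α₁ = 1/(1 + 0.0051286 + 0.15849) = 1/1.1636 = 0.8594; α₂ = α₁·K2/[H⁺] = 0.1362
α₁ + 2α₂ = 1.1318
CA = 1.1318 × 1.82 = 2.06 mmol/kg

CA = 2.06 mmol/kg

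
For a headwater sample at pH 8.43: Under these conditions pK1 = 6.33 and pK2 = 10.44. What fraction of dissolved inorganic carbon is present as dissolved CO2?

α₀ = 0.00781

α₀ = 1 / (1 + K1/[H⁺] + K1K2/[H⁺]²) = 1 / (1 + 10^+2.10 + 10^+0.09)
   = 1 / (1 + 125.89 + 1.2303) = 1/128.12 = 0.007805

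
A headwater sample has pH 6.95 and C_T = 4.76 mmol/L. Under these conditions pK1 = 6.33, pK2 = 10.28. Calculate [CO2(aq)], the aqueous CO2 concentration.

[CO2*] = 0.921 mmol/L

α₀ = 1 / (1 + K1/[H⁺] + K1K2/[H⁺]²) = 1 / (1 + 10^+0.62 + 10^-2.71)
   = 1 / (1 + 4.1687 + 0.0019498) = 1/5.1706 = 0.1934
[CO2*] = α₀ × DIC = 0.1934 × 4.76 = 0.921 mmol/L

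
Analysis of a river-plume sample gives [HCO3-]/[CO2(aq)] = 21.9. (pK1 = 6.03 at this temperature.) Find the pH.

From K1 = [H⁺][HCO3-]/[CO2(aq)]:  pH = pK1 + log₁₀([HCO3-]/[CO2(aq)])
log₁₀(21.9) = +1.340
pH = 6.03 + (+1.340) = 7.37

pH = 7.37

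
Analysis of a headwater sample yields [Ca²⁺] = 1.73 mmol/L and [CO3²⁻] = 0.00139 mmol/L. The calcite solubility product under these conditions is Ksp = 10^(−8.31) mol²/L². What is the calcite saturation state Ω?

Ω = 0.491

Ksp = 10^(−8.31) = 4.898×10^-9
Ω = [Ca²⁺][CO3²⁻]/Ksp = (1.73×10^-3)(0.00139×10^-3) / 4.898×10^-9 = 0.491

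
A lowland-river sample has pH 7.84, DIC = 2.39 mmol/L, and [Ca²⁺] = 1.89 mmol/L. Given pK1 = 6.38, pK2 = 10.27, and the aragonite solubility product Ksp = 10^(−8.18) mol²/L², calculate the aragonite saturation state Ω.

Ω = 2.45

α₂ = 1 / (1 + [H⁺]/K2 + [H⁺]²/(K1K2)) = 1 / (1 + 10^+2.43 + 10^+0.97)
   = 1 / (1 + 269.15 + 9.3325) = 1/279.49 = 0.003578
[CO3²⁻] = α₂ × DIC = 0.003578 × 2.39 = 0.008551 mmol/L = 8.551 μmol/L
Ksp = 10^(−8.18) = 6.607×10^-9
Ω = [Ca²⁺][CO3²⁻]/Ksp = (1.89×10^-3)(8.551×10^-6) / 6.607×10^-9 = 2.45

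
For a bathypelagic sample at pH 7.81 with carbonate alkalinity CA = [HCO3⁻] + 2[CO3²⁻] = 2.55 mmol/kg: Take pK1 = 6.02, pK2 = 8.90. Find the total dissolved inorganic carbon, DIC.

DIC = 2.41 mmol/kg

CA = [HCO3⁻] + 2[CO3²⁻] = (α₁ + 2α₂)·DIC
At pH 7.81: [H⁺]/K1 = 10^-1.79 = 0.016218, K2/[H⁺] = 10^-1.09 = 0.081283
α₁ = 1/(1 + 0.016218 + 0.081283) = 1/1.0975 = 0.9112; α₂ = α₁·K2/[H⁺] = 0.07406
α₁ + 2α₂ = 1.0593
DIC = CA / (α₁ + 2α₂) = 2.55 / 1.0593 = 2.41 mmol/kg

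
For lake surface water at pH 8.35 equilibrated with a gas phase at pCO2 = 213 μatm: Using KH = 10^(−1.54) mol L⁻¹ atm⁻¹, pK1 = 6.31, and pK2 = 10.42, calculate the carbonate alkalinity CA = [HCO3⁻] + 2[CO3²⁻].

[CO2*] = KH · pCO2 = 10^(−1.54) × 213×10^-6 = 6.143×10^-6 mol/L
α₀ = 1/(1 + K1/[H⁺] + K1K2/[H⁺]²) = 1/(1 + 10^+2.04 + 10^-0.03) = 0.008962
DIC = [CO2*]/α₀ = 6.143×10^-6 / 0.008962 = 0.6854 mmol/L
CA = (α₁ + 2α₂)·DIC = (0.9827 + 2×0.008364) × 0.6854 = 0.685 mmol/L

CA = 0.685 mmol/L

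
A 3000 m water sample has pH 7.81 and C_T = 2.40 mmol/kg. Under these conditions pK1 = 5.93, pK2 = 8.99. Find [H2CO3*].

[CO2*] = 0.0293 mmol/kg

α₀ = 1 / (1 + K1/[H⁺] + K1K2/[H⁺]²) = 1 / (1 + 10^+1.88 + 10^+0.70)
   = 1 / (1 + 75.858 + 5.0119) = 1/81.870 = 0.01221
[CO2*] = α₀ × DIC = 0.01221 × 2.40 = 0.0293 mmol/kg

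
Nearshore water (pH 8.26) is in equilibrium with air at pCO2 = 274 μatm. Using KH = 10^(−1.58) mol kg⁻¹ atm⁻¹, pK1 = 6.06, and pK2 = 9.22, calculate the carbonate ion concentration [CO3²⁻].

[CO3²⁻] = 0.125 mmol/kg

[CO2*] = KH · pCO2 = 10^(−1.58) × 274×10^-6 = 7.207×10^-6 mol/kg
α₀ = 1/(1 + K1/[H⁺] + K1K2/[H⁺]²) = 1/(1 + 10^+2.20 + 10^+1.24) = 0.005654
DIC = [CO2*]/α₀ = 7.207×10^-6 / 0.005654 = 1.275 mmol/kg
[CO3²⁻] = α₂·DIC; α₂ = 0.09825, so [CO3²⁻] = 0.09825 × 1.275 = 0.125 mmol/kg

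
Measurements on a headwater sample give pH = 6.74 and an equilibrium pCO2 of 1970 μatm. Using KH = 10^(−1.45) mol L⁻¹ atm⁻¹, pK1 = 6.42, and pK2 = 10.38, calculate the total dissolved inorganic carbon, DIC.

DIC = 0.216 mmol/L

[CO2*] = KH · pCO2 = 10^(−1.45) × 1970×10^-6 = 6.990×10^-5 mol/L
α₀ = 1/(1 + K1/[H⁺] + K1K2/[H⁺]²) = 1/(1 + 10^+0.32 + 10^-3.32) = 0.3236
DIC = [CO2*]/α₀ = 6.990×10^-5 / 0.3236 = 0.216 mmol/L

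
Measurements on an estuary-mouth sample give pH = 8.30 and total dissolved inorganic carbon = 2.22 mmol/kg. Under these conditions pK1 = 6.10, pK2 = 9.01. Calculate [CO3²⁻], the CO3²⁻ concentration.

α₂ = 1 / (1 + [H⁺]/K2 + [H⁺]²/(K1K2)) = 1 / (1 + 10^+0.71 + 10^-1.49)
   = 1 / (1 + 5.1286 + 0.032359) = 1/6.1610 = 0.1623
[CO3²⁻] = α₂ × DIC = 0.1623 × 2.22 = 0.360 mmol/kg

[CO3²⁻] = 0.360 mmol/kg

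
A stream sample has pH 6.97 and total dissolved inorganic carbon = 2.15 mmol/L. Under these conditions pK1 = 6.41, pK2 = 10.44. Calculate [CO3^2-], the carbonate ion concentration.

[CO3²⁻] = 0.571 μmol/L

α₂ = 1 / (1 + [H⁺]/K2 + [H⁺]²/(K1K2)) = 1 / (1 + 10^+3.47 + 10^+2.91)
   = 1 / (1 + 2951.2 + 812.83) = 1/3765.0 = 0.0002656
[CO3²⁻] = α₂ × DIC = 0.0002656 × 2.15 = 0.000571 mmol/L = 0.571 μmol/L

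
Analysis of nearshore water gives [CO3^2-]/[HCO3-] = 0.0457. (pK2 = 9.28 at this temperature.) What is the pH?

pH = 7.94

From K2 = [H⁺][CO3^2-]/[HCO3-]:  pH = pK2 + log₁₀([CO3^2-]/[HCO3-])
log₁₀(0.0457) = -1.340
pH = 9.28 + (-1.340) = 7.94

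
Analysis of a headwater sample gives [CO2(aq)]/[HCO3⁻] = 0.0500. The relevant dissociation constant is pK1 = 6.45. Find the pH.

From K1 = [H⁺][HCO3⁻]/[CO2(aq)]:  pH = pK1 − log₁₀([CO2(aq)]/[HCO3⁻])
log₁₀(0.0500) = -1.301
pH = 6.45 − (-1.301) = 7.75

pH = 7.75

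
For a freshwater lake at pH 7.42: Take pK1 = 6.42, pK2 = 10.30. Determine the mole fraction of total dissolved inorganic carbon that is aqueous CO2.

α₀ = 1 / (1 + K1/[H⁺] + K1K2/[H⁺]²) = 1 / (1 + 10^+1.00 + 10^-1.88)
   = 1 / (1 + 10.000 + 0.013183) = 1/11.013 = 0.09080

α₀ = 0.0908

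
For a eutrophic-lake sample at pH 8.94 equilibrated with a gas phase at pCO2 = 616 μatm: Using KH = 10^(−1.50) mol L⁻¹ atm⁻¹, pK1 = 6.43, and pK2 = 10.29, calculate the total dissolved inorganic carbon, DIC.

[CO2*] = KH · pCO2 = 10^(−1.50) × 616×10^-6 = 1.948×10^-5 mol/L
α₀ = 1/(1 + K1/[H⁺] + K1K2/[H⁺]²) = 1/(1 + 10^+2.51 + 10^+1.16) = 0.002949
DIC = [CO2*]/α₀ = 1.948×10^-5 / 0.002949 = 6.60 mmol/L

DIC = 6.60 mmol/L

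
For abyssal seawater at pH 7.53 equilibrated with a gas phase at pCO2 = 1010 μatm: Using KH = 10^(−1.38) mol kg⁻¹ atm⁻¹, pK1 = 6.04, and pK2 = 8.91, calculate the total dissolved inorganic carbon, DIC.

[CO2*] = KH · pCO2 = 10^(−1.38) × 1010×10^-6 = 4.210×10^-5 mol/kg
α₀ = 1/(1 + K1/[H⁺] + K1K2/[H⁺]²) = 1/(1 + 10^+1.49 + 10^+0.11) = 0.03013
DIC = [CO2*]/α₀ = 4.210×10^-5 / 0.03013 = 1.40 mmol/kg

DIC = 1.40 mmol/kg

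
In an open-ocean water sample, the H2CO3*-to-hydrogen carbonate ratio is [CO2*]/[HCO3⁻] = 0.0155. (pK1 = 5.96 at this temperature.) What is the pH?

From K1 = [H⁺][HCO3⁻]/[CO2*]:  pH = pK1 − log₁₀([CO2*]/[HCO3⁻])
log₁₀(0.0155) = -1.810
pH = 5.96 − (-1.810) = 7.77

pH = 7.77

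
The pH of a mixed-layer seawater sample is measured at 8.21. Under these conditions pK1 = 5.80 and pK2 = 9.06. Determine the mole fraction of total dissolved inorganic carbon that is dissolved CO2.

α₀ = 1 / (1 + K1/[H⁺] + K1K2/[H⁺]²) = 1 / (1 + 10^+2.41 + 10^+1.56)
   = 1 / (1 + 257.04 + 36.308) = 1/294.35 = 0.003397

α₀ = 0.00340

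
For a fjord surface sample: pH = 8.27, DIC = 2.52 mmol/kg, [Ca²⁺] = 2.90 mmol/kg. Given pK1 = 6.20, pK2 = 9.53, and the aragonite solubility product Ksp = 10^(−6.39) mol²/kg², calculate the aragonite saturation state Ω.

α₂ = 1 / (1 + [H⁺]/K2 + [H⁺]²/(K1K2)) = 1 / (1 + 10^+1.26 + 10^-0.81)
   = 1 / (1 + 18.197 + 0.15488) = 1/19.352 = 0.05167
[CO3²⁻] = α₂ × DIC = 0.05167 × 2.52 = 0.1302 mmol/kg
Ksp = 10^(−6.39) = 4.074×10^-7
Ω = [Ca²⁺][CO3²⁻]/Ksp = (2.90×10^-3)(1.302×10^-4) / 4.074×10^-7 = 0.927

Ω = 0.927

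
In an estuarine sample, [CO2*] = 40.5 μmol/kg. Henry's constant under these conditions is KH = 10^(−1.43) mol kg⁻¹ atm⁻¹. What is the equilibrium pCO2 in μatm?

pCO2 = 1090 μatm

KH = 10^(−1.43) = 3.715×10^-2 mol kg⁻¹ atm⁻¹
pCO2 = [CO2*]/KH = 40.5×10^-6 / 3.715×10^-2 = 1.09×10^-3 atm = 1090 μatm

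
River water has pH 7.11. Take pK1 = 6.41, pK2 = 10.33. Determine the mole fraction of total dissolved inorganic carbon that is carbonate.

α₂ = 1 / (1 + [H⁺]/K2 + [H⁺]²/(K1K2)) = 1 / (1 + 10^+3.22 + 10^+2.52)
   = 1 / (1 + 1659.6 + 331.13) = 1/1991.7 = 0.0005021

α₂ = 0.000502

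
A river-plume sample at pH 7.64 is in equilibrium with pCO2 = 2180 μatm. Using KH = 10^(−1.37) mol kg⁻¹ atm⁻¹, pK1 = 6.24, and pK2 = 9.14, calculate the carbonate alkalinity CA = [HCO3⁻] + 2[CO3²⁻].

CA = 2.48 mmol/kg

[CO2*] = KH · pCO2 = 10^(−1.37) × 2180×10^-6 = 9.299×10^-5 mol/kg
α₀ = 1/(1 + K1/[H⁺] + K1K2/[H⁺]²) = 1/(1 + 10^+1.40 + 10^-0.10) = 0.03716
DIC = [CO2*]/α₀ = 9.299×10^-5 / 0.03716 = 2.503 mmol/kg
CA = (α₁ + 2α₂)·DIC = (0.9333 + 2×0.02951) × 2.503 = 2.48 mmol/kg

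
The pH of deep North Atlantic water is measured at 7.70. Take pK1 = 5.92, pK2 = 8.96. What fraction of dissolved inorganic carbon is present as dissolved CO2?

α₀ = 1 / (1 + K1/[H⁺] + K1K2/[H⁺]²) = 1 / (1 + 10^+1.78 + 10^+0.52)
   = 1 / (1 + 60.256 + 3.3113) = 1/64.567 = 0.01549

α₀ = 0.0155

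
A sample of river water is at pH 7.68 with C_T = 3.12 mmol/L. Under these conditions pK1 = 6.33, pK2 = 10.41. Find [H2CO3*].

[CO2*] = 0.133 mmol/L

α₀ = 1 / (1 + K1/[H⁺] + K1K2/[H⁺]²) = 1 / (1 + 10^+1.35 + 10^-1.38)
   = 1 / (1 + 22.387 + 0.041687) = 1/23.429 = 0.04268
[CO2*] = α₀ × DIC = 0.04268 × 3.12 = 0.133 mmol/L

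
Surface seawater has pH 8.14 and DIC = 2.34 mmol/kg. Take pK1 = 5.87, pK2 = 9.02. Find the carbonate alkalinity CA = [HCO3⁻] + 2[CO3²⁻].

CA = [HCO3⁻] + 2[CO3²⁻] = (α₁ + 2α₂)·DIC
At pH 8.14: [H⁺]/K1 = 10^-2.27 = 0.0053703, K2/[H⁺] = 10^-0.88 = 0.13183
α₁ = 1/(1 + 0.0053703 + 0.13183) = 1/1.1372 = 0.8794; α₂ = α₁·K2/[H⁺] = 0.1159
α₁ + 2α₂ = 1.1112
CA = 1.1112 × 2.34 = 2.60 mmol/kg

CA = 2.60 mmol/kg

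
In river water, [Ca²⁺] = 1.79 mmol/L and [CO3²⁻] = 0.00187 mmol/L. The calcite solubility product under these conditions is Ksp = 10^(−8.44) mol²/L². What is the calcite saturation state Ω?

Ksp = 10^(−8.44) = 3.631×10^-9
Ω = [Ca²⁺][CO3²⁻]/Ksp = (1.79×10^-3)(0.00187×10^-3) / 3.631×10^-9 = 0.922

Ω = 0.922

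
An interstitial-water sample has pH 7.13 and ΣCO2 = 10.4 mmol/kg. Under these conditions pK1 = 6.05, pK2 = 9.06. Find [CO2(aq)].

[CO2*] = 0.790 mmol/kg

α₀ = 1 / (1 + K1/[H⁺] + K1K2/[H⁺]²) = 1 / (1 + 10^+1.08 + 10^-0.85)
   = 1 / (1 + 12.023 + 0.14125) = 1/13.164 = 0.07597
[CO2*] = α₀ × DIC = 0.07597 × 10.4 = 0.790 mmol/kg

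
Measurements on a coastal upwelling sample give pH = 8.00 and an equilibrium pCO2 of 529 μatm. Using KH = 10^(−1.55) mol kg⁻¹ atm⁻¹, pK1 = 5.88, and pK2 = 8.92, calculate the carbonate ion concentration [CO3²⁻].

[CO3²⁻] = 0.236 mmol/kg

[CO2*] = KH · pCO2 = 10^(−1.55) × 529×10^-6 = 1.491×10^-5 mol/kg
α₀ = 1/(1 + K1/[H⁺] + K1K2/[H⁺]²) = 1/(1 + 10^+2.12 + 10^+1.20) = 0.006726
DIC = [CO2*]/α₀ = 1.491×10^-5 / 0.006726 = 2.217 mmol/kg
[CO3²⁻] = α₂·DIC; α₂ = 0.1066, so [CO3²⁻] = 0.1066 × 2.217 = 0.236 mmol/kg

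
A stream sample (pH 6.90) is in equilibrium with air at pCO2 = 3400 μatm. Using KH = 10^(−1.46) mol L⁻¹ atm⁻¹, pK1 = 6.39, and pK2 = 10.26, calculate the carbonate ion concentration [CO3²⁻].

[CO2*] = KH · pCO2 = 10^(−1.46) × 3400×10^-6 = 1.179×10^-4 mol/L
α₀ = 1/(1 + K1/[H⁺] + K1K2/[H⁺]²) = 1/(1 + 10^+0.51 + 10^-2.85) = 0.2360
DIC = [CO2*]/α₀ = 1.179×10^-4 / 0.2360 = 0.4995 mmol/L
[CO3²⁻] = α₂·DIC; α₂ = 0.0003334, so [CO3²⁻] = 0.0003334 × 0.4995 = 0.000167 mmol/L = 0.167 μmol/L

[CO3²⁻] = 0.167 μmol/L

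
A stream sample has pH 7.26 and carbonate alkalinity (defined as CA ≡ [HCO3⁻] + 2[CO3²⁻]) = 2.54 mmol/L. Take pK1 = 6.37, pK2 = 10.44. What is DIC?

CA = [HCO3⁻] + 2[CO3²⁻] = (α₁ + 2α₂)·DIC
At pH 7.26: [H⁺]/K1 = 10^-0.89 = 0.12882, K2/[H⁺] = 10^-3.18 = 0.00066069
α₁ = 1/(1 + 0.12882 + 0.00066069) = 1/1.1295 = 0.8854; α₂ = α₁·K2/[H⁺] = 0.0005850
α₁ + 2α₂ = 0.8865
DIC = CA / (α₁ + 2α₂) = 2.54 / 0.8865 = 2.87 mmol/L

DIC = 2.87 mmol/L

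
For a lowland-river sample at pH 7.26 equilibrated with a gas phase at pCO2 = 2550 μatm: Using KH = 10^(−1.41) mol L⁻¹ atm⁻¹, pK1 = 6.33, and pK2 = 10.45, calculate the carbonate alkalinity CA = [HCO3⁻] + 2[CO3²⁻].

[CO2*] = KH · pCO2 = 10^(−1.41) × 2550×10^-6 = 9.921×10^-5 mol/L
α₀ = 1/(1 + K1/[H⁺] + K1K2/[H⁺]²) = 1/(1 + 10^+0.93 + 10^-2.26) = 0.1051
DIC = [CO2*]/α₀ = 9.921×10^-5 / 0.1051 = 0.9441 mmol/L
CA = (α₁ + 2α₂)·DIC = (0.8943 + 2×0.0005774) × 0.9441 = 0.845 mmol/L

CA = 0.845 mmol/L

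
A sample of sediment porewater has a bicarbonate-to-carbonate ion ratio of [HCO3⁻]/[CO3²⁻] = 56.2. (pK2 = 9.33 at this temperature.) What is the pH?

pH = 7.58

From K2 = [H⁺][CO3²⁻]/[HCO3⁻]:  pH = pK2 − log₁₀([HCO3⁻]/[CO3²⁻])
log₁₀(56.2) = +1.750
pH = 9.33 − (+1.750) = 7.58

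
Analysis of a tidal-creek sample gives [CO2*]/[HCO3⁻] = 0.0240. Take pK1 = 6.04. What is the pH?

From K1 = [H⁺][HCO3⁻]/[CO2*]:  pH = pK1 − log₁₀([CO2*]/[HCO3⁻])
log₁₀(0.0240) = -1.620
pH = 6.04 − (-1.620) = 7.66

pH = 7.66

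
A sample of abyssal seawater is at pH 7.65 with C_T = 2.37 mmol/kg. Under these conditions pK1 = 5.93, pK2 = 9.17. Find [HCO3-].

α₁ = 1 / (1 + [H⁺]/K1 + K2/[H⁺]) = 1 / (1 + 10^-1.72 + 10^-1.52)
   = 1 / (1 + 0.019055 + 0.030200) = 1/1.0493 = 0.9531
[HCO3⁻] = α₁ × DIC = 0.9531 × 2.37 = 2.26 mmol/kg

[HCO3⁻] = 2.26 mmol/kg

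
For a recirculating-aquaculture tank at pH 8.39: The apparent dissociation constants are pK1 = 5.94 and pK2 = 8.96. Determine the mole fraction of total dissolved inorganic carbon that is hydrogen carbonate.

α₁ = 1 / (1 + [H⁺]/K1 + K2/[H⁺]) = 1 / (1 + 10^-2.45 + 10^-0.57)
   = 1 / (1 + 0.0035481 + 0.26915) = 1/1.2727 = 0.7857

α₁ = 0.786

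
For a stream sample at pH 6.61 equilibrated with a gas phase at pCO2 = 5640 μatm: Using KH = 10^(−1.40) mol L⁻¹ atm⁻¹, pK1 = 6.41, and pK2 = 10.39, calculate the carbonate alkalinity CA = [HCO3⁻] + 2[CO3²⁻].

CA = 0.356 mmol/L

[CO2*] = KH · pCO2 = 10^(−1.40) × 5640×10^-6 = 2.245×10^-4 mol/L
α₀ = 1/(1 + K1/[H⁺] + K1K2/[H⁺]²) = 1/(1 + 10^+0.20 + 10^-3.58) = 0.3868
DIC = [CO2*]/α₀ = 2.245×10^-4 / 0.3868 = 0.5805 mmol/L
CA = (α₁ + 2α₂)·DIC = (0.6131 + 2×0.0001017) × 0.5805 = 0.356 mmol/L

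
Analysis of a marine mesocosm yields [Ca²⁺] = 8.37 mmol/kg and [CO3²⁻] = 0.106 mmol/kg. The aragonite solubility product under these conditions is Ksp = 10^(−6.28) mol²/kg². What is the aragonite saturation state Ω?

Ksp = 10^(−6.28) = 5.248×10^-7
Ω = [Ca²⁺][CO3²⁻]/Ksp = (8.37×10^-3)(0.106×10^-3) / 5.248×10^-7 = 1.69

Ω = 1.69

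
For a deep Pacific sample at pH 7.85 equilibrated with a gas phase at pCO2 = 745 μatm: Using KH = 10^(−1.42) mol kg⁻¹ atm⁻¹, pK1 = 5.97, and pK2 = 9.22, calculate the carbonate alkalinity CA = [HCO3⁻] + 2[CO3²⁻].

CA = 2.33 mmol/kg

[CO2*] = KH · pCO2 = 10^(−1.42) × 745×10^-6 = 2.832×10^-5 mol/kg
α₀ = 1/(1 + K1/[H⁺] + K1K2/[H⁺]²) = 1/(1 + 10^+1.88 + 10^+0.51) = 0.01249
DIC = [CO2*]/α₀ = 2.832×10^-5 / 0.01249 = 2.269 mmol/kg
CA = (α₁ + 2α₂)·DIC = (0.9471 + 2×0.04040) × 2.269 = 2.33 mmol/kg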